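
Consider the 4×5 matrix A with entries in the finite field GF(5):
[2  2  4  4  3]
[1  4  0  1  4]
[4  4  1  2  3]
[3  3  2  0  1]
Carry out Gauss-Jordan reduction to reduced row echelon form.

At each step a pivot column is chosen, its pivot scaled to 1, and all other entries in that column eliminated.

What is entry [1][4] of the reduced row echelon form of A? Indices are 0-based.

[1] R0 /= 2  ⇒  (1, 1, 2, 2, 4)
     R1 -= 1·R0  ⇒  (0, 3, 3, 4, 0)
     R2 -= 4·R0  ⇒  (0, 0, 3, 4, 2)
     R3 -= 3·R0  ⇒  (0, 0, 1, 4, 4)
[2] R1 /= 3  ⇒  (0, 1, 1, 3, 0)
     R0 -= 1·R1  ⇒  (1, 0, 1, 4, 4)
[3] R2 /= 3  ⇒  (0, 0, 1, 3, 4)
     R0 -= 1·R2  ⇒  (1, 0, 0, 1, 0)
     R1 -= 1·R2  ⇒  (0, 1, 0, 0, 1)
     R3 -= 1·R2  ⇒  (0, 0, 0, 1, 0)
[4] R3 /= 1  ⇒  (0, 0, 0, 1, 0)
     R0 -= 1·R3  ⇒  (1, 0, 0, 0, 0)
     R2 -= 3·R3  ⇒  (0, 0, 1, 0, 4)

M[1][4] = 1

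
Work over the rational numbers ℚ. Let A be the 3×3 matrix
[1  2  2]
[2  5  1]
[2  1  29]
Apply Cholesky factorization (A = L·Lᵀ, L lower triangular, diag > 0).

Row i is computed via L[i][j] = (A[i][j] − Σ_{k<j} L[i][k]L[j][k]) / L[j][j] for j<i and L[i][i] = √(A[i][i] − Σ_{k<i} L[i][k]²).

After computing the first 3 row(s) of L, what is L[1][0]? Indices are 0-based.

L[1][0] = 2

Step 1: L[0][0] = √(1) = 1.
  L[1][0] = (2) / L[0][0] = 2.
Step 2: L[1][1] = √(1) = 1.
  L[2][0] = (2) / L[0][0] = 2.
  L[2][1] = (-3) / L[1][1] = -3.
Step 3: L[2][2] = √(16) = 4.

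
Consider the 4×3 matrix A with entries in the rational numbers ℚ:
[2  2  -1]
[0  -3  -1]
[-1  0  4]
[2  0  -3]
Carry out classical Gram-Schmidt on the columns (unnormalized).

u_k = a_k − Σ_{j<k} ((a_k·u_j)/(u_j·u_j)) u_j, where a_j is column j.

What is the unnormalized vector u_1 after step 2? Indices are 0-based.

Step 1: u_0 = a_0 = (2, 0, -1, 2).
Step 2: u_1 = a_1 − (4/9)·u_0 = (10/9, -3, 4/9, -8/9).

u_1 = (10/9, -3, 4/9, -8/9)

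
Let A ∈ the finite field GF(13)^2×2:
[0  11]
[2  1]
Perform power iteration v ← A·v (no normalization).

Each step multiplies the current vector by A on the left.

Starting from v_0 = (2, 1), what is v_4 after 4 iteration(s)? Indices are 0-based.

v_4 = (12, 3)

v_0 = (2, 1).
v_1 = A·v_0 = (11, 5).
v_2 = A·v_1 = (3, 1).
v_3 = A·v_2 = (11, 7).
v_4 = A·v_3 = (12, 3).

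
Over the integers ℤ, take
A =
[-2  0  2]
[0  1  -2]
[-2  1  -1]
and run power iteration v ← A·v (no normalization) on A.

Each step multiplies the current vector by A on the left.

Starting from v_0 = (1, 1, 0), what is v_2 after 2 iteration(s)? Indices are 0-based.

v_0 = (1, 1, 0).
v_1 = A·v_0 = (-2, 1, -1).
v_2 = A·v_1 = (2, 3, 6).

v_2 = (2, 3, 6)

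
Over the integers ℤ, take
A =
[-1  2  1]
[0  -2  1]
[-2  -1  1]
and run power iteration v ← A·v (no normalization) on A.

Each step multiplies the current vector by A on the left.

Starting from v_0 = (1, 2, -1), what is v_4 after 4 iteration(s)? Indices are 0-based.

v_0 = (1, 2, -1).
v_1 = A·v_0 = (2, -5, -5).
v_2 = A·v_1 = (-17, 5, -4).
v_3 = A·v_2 = (23, -14, 25).
v_4 = A·v_3 = (-26, 53, -7).

v_4 = (-26, 53, -7)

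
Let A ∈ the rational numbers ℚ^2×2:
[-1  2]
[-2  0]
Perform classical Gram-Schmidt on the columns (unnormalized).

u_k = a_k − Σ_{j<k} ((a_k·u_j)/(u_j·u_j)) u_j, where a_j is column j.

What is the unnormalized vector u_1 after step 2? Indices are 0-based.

u_1 = (8/5, -4/5)

Step 1: u_0 = a_0 = (-1, -2).
Step 2: u_1 = a_1 − (-2/5)·u_0 = (8/5, -4/5).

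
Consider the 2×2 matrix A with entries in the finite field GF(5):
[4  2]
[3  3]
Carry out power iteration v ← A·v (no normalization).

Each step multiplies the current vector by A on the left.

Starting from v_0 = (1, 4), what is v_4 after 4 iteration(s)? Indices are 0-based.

v_4 = (0, 3)

v_0 = (1, 4).
v_1 = A·v_0 = (2, 0).
v_2 = A·v_1 = (3, 1).
v_3 = A·v_2 = (4, 2).
v_4 = A·v_3 = (0, 3).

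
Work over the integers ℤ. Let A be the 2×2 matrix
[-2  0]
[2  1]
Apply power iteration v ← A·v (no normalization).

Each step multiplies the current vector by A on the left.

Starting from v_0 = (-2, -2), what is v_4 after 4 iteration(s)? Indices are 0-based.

v_4 = (-32, 18)

v_0 = (-2, -2).
v_1 = A·v_0 = (4, -6).
v_2 = A·v_1 = (-8, 2).
v_3 = A·v_2 = (16, -14).
v_4 = A·v_3 = (-32, 18).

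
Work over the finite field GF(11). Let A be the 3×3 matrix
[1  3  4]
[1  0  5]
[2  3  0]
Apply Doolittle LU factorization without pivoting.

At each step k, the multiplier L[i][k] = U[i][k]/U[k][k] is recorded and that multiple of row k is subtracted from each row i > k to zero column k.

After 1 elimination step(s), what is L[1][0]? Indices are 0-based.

L[1][0] = 1

[col 0] pivot 1
  R1 -= 1*R0 → (0, 8, 1)  (L[1][0] := 1)
  R2 -= 2*R0 → (0, 8, 3)  (L[2][0] := 2)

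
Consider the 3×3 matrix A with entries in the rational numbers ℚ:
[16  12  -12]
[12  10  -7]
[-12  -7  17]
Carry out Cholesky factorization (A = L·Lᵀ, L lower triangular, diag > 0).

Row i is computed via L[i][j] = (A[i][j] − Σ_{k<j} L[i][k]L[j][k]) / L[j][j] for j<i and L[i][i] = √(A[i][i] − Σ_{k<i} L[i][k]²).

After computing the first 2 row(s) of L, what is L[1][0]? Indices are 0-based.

Step 1: L[0][0] = √(16) = 4.
  L[1][0] = (12) / L[0][0] = 3.
Step 2: L[1][1] = √(1) = 1.

L[1][0] = 3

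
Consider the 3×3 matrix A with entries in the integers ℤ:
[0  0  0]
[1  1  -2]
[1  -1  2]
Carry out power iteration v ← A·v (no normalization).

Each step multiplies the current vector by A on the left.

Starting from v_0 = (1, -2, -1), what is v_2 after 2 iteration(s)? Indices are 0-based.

v_2 = (0, -1, 1)

v_0 = (1, -2, -1).
v_1 = A·v_0 = (0, 1, 1).
v_2 = A·v_1 = (0, -1, 1).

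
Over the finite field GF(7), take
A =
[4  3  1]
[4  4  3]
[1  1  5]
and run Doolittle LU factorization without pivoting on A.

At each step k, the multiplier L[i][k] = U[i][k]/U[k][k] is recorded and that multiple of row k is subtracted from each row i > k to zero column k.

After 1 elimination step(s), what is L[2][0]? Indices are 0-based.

k=0: U[0][0]=4
  eliminate (1,0): mult=1, new row 1: (0, 1, 2); set L[1][0]=1
  eliminate (2,0): mult=2, new row 2: (0, 2, 3); set L[2][0]=2

L[2][0] = 2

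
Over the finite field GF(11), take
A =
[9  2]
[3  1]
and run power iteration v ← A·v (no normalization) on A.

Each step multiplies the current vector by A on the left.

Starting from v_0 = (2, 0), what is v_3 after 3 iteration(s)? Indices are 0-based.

v_0 = (2, 0).
v_1 = A·v_0 = (7, 6).
v_2 = A·v_1 = (9, 5).
v_3 = A·v_2 = (3, 10).

v_3 = (3, 10)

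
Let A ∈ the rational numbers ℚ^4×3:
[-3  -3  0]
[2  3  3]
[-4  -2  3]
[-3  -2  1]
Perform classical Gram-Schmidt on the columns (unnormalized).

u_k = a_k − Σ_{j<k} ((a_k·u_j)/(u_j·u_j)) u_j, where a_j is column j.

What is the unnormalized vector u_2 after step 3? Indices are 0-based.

u_2 = (36/49, 10/21, -13/147, -44/147)

Step 1: u_0 = a_0 = (-3, 2, -4, -3).
Step 2: u_1 = a_1 − (29/38)·u_0 = (-27/38, 28/19, 20/19, 11/38).
Step 3: u_2 = a_2 − (-9/38)·u_0 − (299/147)·u_1 = (36/49, 10/21, -13/147, -44/147).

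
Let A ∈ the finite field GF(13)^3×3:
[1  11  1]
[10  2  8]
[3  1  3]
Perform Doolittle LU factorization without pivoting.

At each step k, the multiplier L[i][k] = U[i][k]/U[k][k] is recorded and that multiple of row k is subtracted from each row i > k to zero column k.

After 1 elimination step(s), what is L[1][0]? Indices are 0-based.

[col 0] pivot 1
  R1 -= 10*R0 → (0, 9, 11)  (L[1][0] := 10)
  R2 -= 3*R0 → (0, 7, 0)  (L[2][0] := 3)

L[1][0] = 10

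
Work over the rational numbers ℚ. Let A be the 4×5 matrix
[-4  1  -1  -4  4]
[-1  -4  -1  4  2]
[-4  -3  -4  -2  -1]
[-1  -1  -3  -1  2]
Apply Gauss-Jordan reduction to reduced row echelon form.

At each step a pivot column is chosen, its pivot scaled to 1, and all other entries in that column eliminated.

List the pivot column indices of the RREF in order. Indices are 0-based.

pivot columns: 0, 1, 2, 3

pivot(0,0)=-4: scale R0 → (1, -1/4, 1/4, 1, -1)
  clear (1,0): R1 −= (-1)R0 → (0, -17/4, -3/4, 5, 1)
  clear (2,0): R2 −= (-4)R0 → (0, -4, -3, 2, -5)
  clear (3,0): R3 −= (-1)R0 → (0, -5/4, -11/4, 0, 1)
pivot(1,1)=-17/4: scale R1 → (0, 1, 3/17, -20/17, -4/17)
  clear (0,1): R0 −= (-1/4)R1 → (1, 0, 5/17, 12/17, -18/17)
  clear (2,1): R2 −= (-4)R1 → (0, 0, -39/17, -46/17, -101/17)
  clear (3,1): R3 −= (-5/4)R1 → (0, 0, -43/17, -25/17, 12/17)
pivot(2,2)=-39/17: scale R2 → (0, 0, 1, 46/39, 101/39)
  clear (0,2): R0 −= (5/17)R2 → (1, 0, 0, 14/39, -71/39)
  clear (1,2): R1 −= (3/17)R2 → (0, 1, 0, -18/13, -9/13)
  clear (3,2): R3 −= (-43/17)R2 → (0, 0, 0, 59/39, 283/39)
pivot(3,3)=59/39: scale R3 → (0, 0, 0, 1, 283/59)
  clear (0,3): R0 −= (14/39)R3 → (1, 0, 0, 0, -209/59)
  clear (1,3): R1 −= (-18/13)R3 → (0, 1, 0, 0, 351/59)
  clear (2,3): R2 −= (46/39)R3 → (0, 0, 1, 0, -181/59)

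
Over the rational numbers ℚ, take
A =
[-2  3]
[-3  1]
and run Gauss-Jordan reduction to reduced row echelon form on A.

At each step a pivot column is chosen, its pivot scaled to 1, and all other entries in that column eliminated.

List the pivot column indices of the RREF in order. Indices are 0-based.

step 1: normalize row 0 (÷-2) = (1, -3/2)
  row 1: subtract -3×row0 = (0, -7/2)
step 2: normalize row 1 (÷-7/2) = (0, 1)
  row 0: subtract -3/2×row1 = (1, 0)

pivot columns: 0, 1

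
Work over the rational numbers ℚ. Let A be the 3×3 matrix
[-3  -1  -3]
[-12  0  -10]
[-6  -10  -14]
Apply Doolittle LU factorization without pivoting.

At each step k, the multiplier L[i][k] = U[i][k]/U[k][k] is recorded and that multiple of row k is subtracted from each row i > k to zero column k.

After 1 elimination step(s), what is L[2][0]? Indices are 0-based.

L[2][0] = 2

k=0: U[0][0]=-3
  eliminate (1,0): mult=4, new row 1: (0, 4, 2); set L[1][0]=4
  eliminate (2,0): mult=2, new row 2: (0, -8, -8); set L[2][0]=2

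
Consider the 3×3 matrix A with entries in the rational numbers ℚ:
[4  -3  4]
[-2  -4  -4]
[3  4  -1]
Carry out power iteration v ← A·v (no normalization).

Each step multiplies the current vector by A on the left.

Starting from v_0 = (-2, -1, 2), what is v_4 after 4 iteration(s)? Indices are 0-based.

v_0 = (-2, -1, 2).
v_1 = A·v_0 = (3, 0, -12).
v_2 = A·v_1 = (-36, 42, 21).
v_3 = A·v_2 = (-186, -180, 39).
v_4 = A·v_3 = (-48, 936, -1317).

v_4 = (-48, 936, -1317)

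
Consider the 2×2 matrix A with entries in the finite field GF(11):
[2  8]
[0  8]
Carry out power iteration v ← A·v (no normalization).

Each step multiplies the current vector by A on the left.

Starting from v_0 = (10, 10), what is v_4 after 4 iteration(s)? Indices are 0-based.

v_4 = (0, 7)

v_0 = (10, 10).
v_1 = A·v_0 = (1, 3).
v_2 = A·v_1 = (4, 2).
v_3 = A·v_2 = (2, 5).
v_4 = A·v_3 = (0, 7).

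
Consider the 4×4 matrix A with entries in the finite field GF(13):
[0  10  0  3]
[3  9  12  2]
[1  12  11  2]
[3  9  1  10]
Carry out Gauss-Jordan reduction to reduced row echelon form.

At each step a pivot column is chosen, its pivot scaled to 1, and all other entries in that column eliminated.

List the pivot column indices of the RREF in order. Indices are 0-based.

pivot(0,0): swap R0↔R1
pivot(0,0)=3: scale R0 → (1, 3, 4, 5)
  clear (2,0): R2 −= (1)R0 → (0, 9, 7, 10)
  clear (3,0): R3 −= (3)R0 → (0, 0, 2, 8)
pivot(1,1)=10: scale R1 → (0, 1, 0, 12)
  clear (0,1): R0 −= (3)R1 → (1, 0, 4, 8)
  clear (2,1): R2 −= (9)R1 → (0, 0, 7, 6)
pivot(2,2)=7: scale R2 → (0, 0, 1, 12)
  clear (0,2): R0 −= (4)R2 → (1, 0, 0, 12)
  clear (3,2): R3 −= (2)R2 → (0, 0, 0, 10)
pivot(3,3)=10: scale R3 → (0, 0, 0, 1)
  clear (0,3): R0 −= (12)R3 → (1, 0, 0, 0)
  clear (1,3): R1 −= (12)R3 → (0, 1, 0, 0)
  clear (2,3): R2 −= (12)R3 → (0, 0, 1, 0)

pivot columns: 0, 1, 2, 3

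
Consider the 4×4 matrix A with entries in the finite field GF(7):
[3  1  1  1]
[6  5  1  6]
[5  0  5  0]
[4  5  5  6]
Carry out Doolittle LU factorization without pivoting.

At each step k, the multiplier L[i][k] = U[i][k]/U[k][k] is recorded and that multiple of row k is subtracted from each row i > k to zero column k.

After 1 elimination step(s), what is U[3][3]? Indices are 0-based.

U[3][3] = 0

[col 0] pivot 3
  R1 -= 2*R0 → (0, 3, 6, 4)  (L[1][0] := 2)
  R2 -= 4*R0 → (0, 3, 1, 3)  (L[2][0] := 4)
  R3 -= 6*R0 → (0, 6, 6, 0)  (L[3][0] := 6)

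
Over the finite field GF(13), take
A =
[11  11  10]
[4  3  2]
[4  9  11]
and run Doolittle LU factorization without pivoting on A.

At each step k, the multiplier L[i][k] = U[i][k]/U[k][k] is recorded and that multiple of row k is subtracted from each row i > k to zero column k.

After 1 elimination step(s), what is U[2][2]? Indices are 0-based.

[col 0] pivot 11
  R1 -= 11*R0 → (0, 12, 9)  (L[1][0] := 11)
  R2 -= 11*R0 → (0, 5, 5)  (L[2][0] := 11)

U[2][2] = 5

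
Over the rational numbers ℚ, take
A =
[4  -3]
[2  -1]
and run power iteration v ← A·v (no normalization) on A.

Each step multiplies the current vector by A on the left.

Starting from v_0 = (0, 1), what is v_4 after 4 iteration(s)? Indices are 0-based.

v_4 = (-45, -29)

v_0 = (0, 1).
v_1 = A·v_0 = (-3, -1).
v_2 = A·v_1 = (-9, -5).
v_3 = A·v_2 = (-21, -13).
v_4 = A·v_3 = (-45, -29).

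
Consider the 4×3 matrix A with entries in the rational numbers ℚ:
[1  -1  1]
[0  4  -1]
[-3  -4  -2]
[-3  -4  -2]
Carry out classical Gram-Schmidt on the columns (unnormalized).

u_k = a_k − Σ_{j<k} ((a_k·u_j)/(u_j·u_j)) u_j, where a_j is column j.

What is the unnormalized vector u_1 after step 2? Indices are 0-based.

Step 1: u_0 = a_0 = (1, 0, -3, -3).
Step 2: u_1 = a_1 − (23/19)·u_0 = (-42/19, 4, -7/19, -7/19).

u_1 = (-42/19, 4, -7/19, -7/19)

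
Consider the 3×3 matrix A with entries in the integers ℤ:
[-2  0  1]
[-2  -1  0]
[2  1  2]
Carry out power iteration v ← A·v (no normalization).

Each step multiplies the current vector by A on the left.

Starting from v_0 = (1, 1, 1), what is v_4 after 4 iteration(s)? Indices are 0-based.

v_0 = (1, 1, 1).
v_1 = A·v_0 = (-1, -3, 5).
v_2 = A·v_1 = (7, 5, 5).
v_3 = A·v_2 = (-9, -19, 29).
v_4 = A·v_3 = (47, 37, 21).

v_4 = (47, 37, 21)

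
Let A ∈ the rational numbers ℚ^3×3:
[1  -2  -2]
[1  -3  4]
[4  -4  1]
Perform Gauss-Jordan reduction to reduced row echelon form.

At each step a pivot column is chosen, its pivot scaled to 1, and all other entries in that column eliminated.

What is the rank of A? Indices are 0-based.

step 1: normalize row 0 (÷1) = (1, -2, -2)
  row 1: subtract 1×row0 = (0, -1, 6)
  row 2: subtract 4×row0 = (0, 4, 9)
step 2: normalize row 1 (÷-1) = (0, 1, -6)
  row 0: subtract -2×row1 = (1, 0, -14)
  row 2: subtract 4×row1 = (0, 0, 33)
step 3: normalize row 2 (÷33) = (0, 0, 1)
  row 0: subtract -14×row2 = (1, 0, 0)
  row 1: subtract -6×row2 = (0, 1, 0)

rank = 3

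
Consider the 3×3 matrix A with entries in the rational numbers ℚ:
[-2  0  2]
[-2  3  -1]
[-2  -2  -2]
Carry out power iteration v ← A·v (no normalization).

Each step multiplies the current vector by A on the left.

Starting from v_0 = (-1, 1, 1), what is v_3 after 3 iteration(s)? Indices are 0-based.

v_3 = (0, 54, 36)

v_0 = (-1, 1, 1).
v_1 = A·v_0 = (4, 4, -2).
v_2 = A·v_1 = (-12, 6, -12).
v_3 = A·v_2 = (0, 54, 36).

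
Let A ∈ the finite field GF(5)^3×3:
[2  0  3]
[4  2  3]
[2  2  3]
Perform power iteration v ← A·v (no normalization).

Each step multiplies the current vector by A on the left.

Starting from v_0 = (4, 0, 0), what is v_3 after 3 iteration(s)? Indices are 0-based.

v_3 = (1, 2, 2)

v_0 = (4, 0, 0).
v_1 = A·v_0 = (3, 1, 3).
v_2 = A·v_1 = (0, 3, 2).
v_3 = A·v_2 = (1, 2, 2).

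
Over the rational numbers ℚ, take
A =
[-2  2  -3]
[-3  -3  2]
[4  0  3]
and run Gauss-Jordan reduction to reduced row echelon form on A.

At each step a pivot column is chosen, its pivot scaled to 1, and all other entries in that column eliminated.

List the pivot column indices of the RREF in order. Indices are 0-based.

pivot columns: 0, 1, 2

pivot(0,0)=-2: scale R0 → (1, -1, 3/2)
  clear (1,0): R1 −= (-3)R0 → (0, -6, 13/2)
  clear (2,0): R2 −= (4)R0 → (0, 4, -3)
pivot(1,1)=-6: scale R1 → (0, 1, -13/12)
  clear (0,1): R0 −= (-1)R1 → (1, 0, 5/12)
  clear (2,1): R2 −= (4)R1 → (0, 0, 4/3)
pivot(2,2)=4/3: scale R2 → (0, 0, 1)
  clear (0,2): R0 −= (5/12)R2 → (1, 0, 0)
  clear (1,2): R1 −= (-13/12)R2 → (0, 1, 0)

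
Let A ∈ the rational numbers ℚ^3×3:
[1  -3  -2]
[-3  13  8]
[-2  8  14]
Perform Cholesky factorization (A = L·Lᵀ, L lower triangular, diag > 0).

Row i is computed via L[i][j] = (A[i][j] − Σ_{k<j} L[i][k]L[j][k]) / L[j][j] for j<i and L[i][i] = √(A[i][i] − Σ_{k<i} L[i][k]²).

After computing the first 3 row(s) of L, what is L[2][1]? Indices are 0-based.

Step 1: L[0][0] = √(1) = 1.
  L[1][0] = (-3) / L[0][0] = -3.
Step 2: L[1][1] = √(4) = 2.
  L[2][0] = (-2) / L[0][0] = -2.
  L[2][1] = (2) / L[1][1] = 1.
Step 3: L[2][2] = √(9) = 3.

L[2][1] = 1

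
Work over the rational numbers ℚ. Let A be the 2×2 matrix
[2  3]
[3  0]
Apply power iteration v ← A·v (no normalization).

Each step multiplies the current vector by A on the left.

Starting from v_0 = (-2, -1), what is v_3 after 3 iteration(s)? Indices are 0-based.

v_0 = (-2, -1).
v_1 = A·v_0 = (-7, -6).
v_2 = A·v_1 = (-32, -21).
v_3 = A·v_2 = (-127, -96).

v_3 = (-127, -96)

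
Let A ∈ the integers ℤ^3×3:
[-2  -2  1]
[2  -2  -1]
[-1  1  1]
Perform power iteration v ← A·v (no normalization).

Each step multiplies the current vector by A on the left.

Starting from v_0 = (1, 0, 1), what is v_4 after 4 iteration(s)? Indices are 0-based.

v_4 = (-34, 10, -6)

v_0 = (1, 0, 1).
v_1 = A·v_0 = (-1, 1, 0).
v_2 = A·v_1 = (0, -4, 2).
v_3 = A·v_2 = (10, 6, -2).
v_4 = A·v_3 = (-34, 10, -6).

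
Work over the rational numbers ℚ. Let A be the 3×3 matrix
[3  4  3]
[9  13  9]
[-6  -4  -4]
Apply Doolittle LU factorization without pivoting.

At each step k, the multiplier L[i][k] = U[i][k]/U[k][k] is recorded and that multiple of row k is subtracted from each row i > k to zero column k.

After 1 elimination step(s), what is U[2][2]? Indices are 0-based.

U[2][2] = 2

Step 1: pivot at (0,0) is 3.
  row1 ← row1 − (3)·row0  ⇒  L[1][0]=3, U row1=(0, 1, 0)
  row2 ← row2 − (-2)·row0  ⇒  L[2][0]=-2, U row2=(0, 4, 2)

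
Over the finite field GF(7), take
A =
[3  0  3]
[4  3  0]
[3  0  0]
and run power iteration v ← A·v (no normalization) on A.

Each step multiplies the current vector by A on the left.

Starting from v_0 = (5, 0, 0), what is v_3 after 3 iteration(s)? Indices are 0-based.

v_0 = (5, 0, 0).
v_1 = A·v_0 = (1, 6, 1).
v_2 = A·v_1 = (6, 1, 3).
v_3 = A·v_2 = (6, 6, 4).

v_3 = (6, 6, 4)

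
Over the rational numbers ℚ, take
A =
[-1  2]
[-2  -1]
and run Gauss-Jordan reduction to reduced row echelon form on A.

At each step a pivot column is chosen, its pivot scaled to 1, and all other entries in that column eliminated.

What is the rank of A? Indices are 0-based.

rank = 2

pivot(0,0)=-1: scale R0 → (1, -2)
  clear (1,0): R1 −= (-2)R0 → (0, -5)
pivot(1,1)=-5: scale R1 → (0, 1)
  clear (0,1): R0 −= (-2)R1 → (1, 0)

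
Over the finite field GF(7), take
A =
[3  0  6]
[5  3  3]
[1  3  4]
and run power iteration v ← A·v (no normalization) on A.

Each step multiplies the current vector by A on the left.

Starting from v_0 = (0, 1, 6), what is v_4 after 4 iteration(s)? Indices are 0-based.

v_4 = (5, 1, 2)

v_0 = (0, 1, 6).
v_1 = A·v_0 = (1, 0, 6).
v_2 = A·v_1 = (4, 2, 4).
v_3 = A·v_2 = (1, 3, 5).
v_4 = A·v_3 = (5, 1, 2).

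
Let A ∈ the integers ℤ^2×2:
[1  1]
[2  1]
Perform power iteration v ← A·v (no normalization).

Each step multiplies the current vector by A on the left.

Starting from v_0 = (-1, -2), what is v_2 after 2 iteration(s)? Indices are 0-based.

v_2 = (-7, -10)

v_0 = (-1, -2).
v_1 = A·v_0 = (-3, -4).
v_2 = A·v_1 = (-7, -10).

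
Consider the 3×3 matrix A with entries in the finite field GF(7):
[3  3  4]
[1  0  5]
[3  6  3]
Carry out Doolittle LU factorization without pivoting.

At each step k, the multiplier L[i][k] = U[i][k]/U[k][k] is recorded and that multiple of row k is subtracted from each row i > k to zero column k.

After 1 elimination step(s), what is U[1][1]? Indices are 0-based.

U[1][1] = 6

[col 0] pivot 3
  R1 -= 5*R0 → (0, 6, 6)  (L[1][0] := 5)
  R2 -= 1*R0 → (0, 3, 6)  (L[2][0] := 1)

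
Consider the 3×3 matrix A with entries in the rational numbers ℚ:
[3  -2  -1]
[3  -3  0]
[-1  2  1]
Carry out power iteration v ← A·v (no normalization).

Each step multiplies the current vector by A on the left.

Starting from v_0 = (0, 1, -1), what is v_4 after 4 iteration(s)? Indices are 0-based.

v_0 = (0, 1, -1).
v_1 = A·v_0 = (-1, -3, 1).
v_2 = A·v_1 = (2, 6, -4).
v_3 = A·v_2 = (-2, -12, 6).
v_4 = A·v_3 = (12, 30, -16).

v_4 = (12, 30, -16)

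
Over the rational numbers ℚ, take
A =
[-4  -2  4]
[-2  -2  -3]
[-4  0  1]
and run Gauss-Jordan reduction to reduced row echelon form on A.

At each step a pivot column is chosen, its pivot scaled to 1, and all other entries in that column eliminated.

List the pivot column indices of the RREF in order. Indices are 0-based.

step 1: normalize row 0 (÷-4) = (1, 1/2, -1)
  row 1: subtract -2×row0 = (0, -1, -5)
  row 2: subtract -4×row0 = (0, 2, -3)
step 2: normalize row 1 (÷-1) = (0, 1, 5)
  row 0: subtract 1/2×row1 = (1, 0, -7/2)
  row 2: subtract 2×row1 = (0, 0, -13)
step 3: normalize row 2 (÷-13) = (0, 0, 1)
  row 0: subtract -7/2×row2 = (1, 0, 0)
  row 1: subtract 5×row2 = (0, 1, 0)

pivot columns: 0, 1, 2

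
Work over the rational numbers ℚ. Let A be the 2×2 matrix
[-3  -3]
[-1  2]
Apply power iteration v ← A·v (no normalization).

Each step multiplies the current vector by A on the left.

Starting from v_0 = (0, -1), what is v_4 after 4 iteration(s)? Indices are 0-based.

v_4 = (-57, -52)

v_0 = (0, -1).
v_1 = A·v_0 = (3, -2).
v_2 = A·v_1 = (-3, -7).
v_3 = A·v_2 = (30, -11).
v_4 = A·v_3 = (-57, -52).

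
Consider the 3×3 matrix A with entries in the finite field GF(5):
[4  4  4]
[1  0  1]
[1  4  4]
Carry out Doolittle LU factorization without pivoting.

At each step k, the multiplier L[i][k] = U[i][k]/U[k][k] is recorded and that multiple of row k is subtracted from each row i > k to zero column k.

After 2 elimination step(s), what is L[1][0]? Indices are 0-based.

Step 1: pivot at (0,0) is 4.
  row1 ← row1 − (4)·row0  ⇒  L[1][0]=4, U row1=(0, 4, 0)
  row2 ← row2 − (4)·row0  ⇒  L[2][0]=4, U row2=(0, 3, 3)
Step 2: pivot at (1,1) is 4.
  row2 ← row2 − (2)·row1  ⇒  L[2][1]=2, U row2=(0, 0, 3)

L[1][0] = 4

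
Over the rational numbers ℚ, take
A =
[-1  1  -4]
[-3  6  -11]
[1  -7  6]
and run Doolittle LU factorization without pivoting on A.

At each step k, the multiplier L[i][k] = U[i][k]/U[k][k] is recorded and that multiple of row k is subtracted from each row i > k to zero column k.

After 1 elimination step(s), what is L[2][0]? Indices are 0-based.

L[2][0] = -1

[col 0] pivot -1
  R1 -= 3*R0 → (0, 3, 1)  (L[1][0] := 3)
  R2 -= -1*R0 → (0, -6, 2)  (L[2][0] := -1)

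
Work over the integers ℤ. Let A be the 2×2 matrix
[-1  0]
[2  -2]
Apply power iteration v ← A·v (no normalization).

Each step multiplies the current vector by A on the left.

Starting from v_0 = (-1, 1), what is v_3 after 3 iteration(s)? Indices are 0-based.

v_3 = (1, -22)

v_0 = (-1, 1).
v_1 = A·v_0 = (1, -4).
v_2 = A·v_1 = (-1, 10).
v_3 = A·v_2 = (1, -22).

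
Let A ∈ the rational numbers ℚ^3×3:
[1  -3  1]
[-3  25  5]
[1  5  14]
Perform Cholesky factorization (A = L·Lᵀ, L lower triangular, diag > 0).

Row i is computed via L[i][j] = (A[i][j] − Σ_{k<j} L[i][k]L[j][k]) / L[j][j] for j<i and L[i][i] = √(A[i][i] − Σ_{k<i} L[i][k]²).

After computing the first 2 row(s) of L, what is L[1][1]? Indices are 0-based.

L[1][1] = 4

Step 1: L[0][0] = √(1) = 1.
  L[1][0] = (-3) / L[0][0] = -3.
Step 2: L[1][1] = √(16) = 4.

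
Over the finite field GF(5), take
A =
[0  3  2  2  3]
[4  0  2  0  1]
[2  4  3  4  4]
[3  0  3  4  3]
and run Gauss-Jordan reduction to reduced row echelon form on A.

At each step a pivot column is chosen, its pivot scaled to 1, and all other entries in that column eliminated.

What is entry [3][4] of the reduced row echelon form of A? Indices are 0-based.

step 1: exchange rows 0,1
step 1: normalize row 0 (÷4) = (1, 0, 3, 0, 4)
  row 2: subtract 2×row0 = (0, 4, 2, 4, 1)
  row 3: subtract 3×row0 = (0, 0, 4, 4, 1)
step 2: normalize row 1 (÷3) = (0, 1, 4, 4, 1)
  row 2: subtract 4×row1 = (0, 0, 1, 3, 2)
step 3: normalize row 2 (÷1) = (0, 0, 1, 3, 2)
  row 0: subtract 3×row2 = (1, 0, 0, 1, 3)
  row 1: subtract 4×row2 = (0, 1, 0, 2, 3)
  row 3: subtract 4×row2 = (0, 0, 0, 2, 3)
step 4: normalize row 3 (÷2) = (0, 0, 0, 1, 4)
  row 0: subtract 1×row3 = (1, 0, 0, 0, 4)
  row 1: subtract 2×row3 = (0, 1, 0, 0, 0)
  row 2: subtract 3×row3 = (0, 0, 1, 0, 0)

M[3][4] = 4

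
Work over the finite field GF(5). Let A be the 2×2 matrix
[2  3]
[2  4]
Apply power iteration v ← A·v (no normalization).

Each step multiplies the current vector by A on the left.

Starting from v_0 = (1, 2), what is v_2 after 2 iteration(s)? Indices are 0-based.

v_2 = (1, 1)

v_0 = (1, 2).
v_1 = A·v_0 = (3, 0).
v_2 = A·v_1 = (1, 1).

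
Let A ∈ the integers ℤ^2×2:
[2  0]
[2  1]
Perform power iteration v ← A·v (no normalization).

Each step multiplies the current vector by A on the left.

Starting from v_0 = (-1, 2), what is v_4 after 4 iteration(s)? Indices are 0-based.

v_0 = (-1, 2).
v_1 = A·v_0 = (-2, 0).
v_2 = A·v_1 = (-4, -4).
v_3 = A·v_2 = (-8, -12).
v_4 = A·v_3 = (-16, -28).

v_4 = (-16, -28)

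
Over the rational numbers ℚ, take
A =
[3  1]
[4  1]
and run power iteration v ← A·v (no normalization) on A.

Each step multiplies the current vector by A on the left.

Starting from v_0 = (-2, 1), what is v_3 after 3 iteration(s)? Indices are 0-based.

v_3 = (-93, -115)

v_0 = (-2, 1).
v_1 = A·v_0 = (-5, -7).
v_2 = A·v_1 = (-22, -27).
v_3 = A·v_2 = (-93, -115).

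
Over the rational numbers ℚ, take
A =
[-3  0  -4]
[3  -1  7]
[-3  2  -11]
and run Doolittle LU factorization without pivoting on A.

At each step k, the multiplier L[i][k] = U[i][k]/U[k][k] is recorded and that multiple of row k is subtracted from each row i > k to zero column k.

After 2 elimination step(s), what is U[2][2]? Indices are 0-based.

Step 1: pivot at (0,0) is -3.
  row1 ← row1 − (-1)·row0  ⇒  L[1][0]=-1, U row1=(0, -1, 3)
  row2 ← row2 − (1)·row0  ⇒  L[2][0]=1, U row2=(0, 2, -7)
Step 2: pivot at (1,1) is -1.
  row2 ← row2 − (-2)·row1  ⇒  L[2][1]=-2, U row2=(0, 0, -1)

U[2][2] = -1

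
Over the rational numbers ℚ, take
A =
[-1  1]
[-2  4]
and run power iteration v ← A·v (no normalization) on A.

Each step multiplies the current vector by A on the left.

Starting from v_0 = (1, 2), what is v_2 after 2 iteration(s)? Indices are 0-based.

v_0 = (1, 2).
v_1 = A·v_0 = (1, 6).
v_2 = A·v_1 = (5, 22).

v_2 = (5, 22)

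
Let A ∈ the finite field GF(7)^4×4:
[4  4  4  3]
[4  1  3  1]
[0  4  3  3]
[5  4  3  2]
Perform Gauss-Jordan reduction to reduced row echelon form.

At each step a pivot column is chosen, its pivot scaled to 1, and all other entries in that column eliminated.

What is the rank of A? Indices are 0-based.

rank = 4

[1] R0 /= 4  ⇒  (1, 1, 1, 6)
     R1 -= 4·R0  ⇒  (0, 4, 6, 5)
     R3 -= 5·R0  ⇒  (0, 6, 5, 0)
[2] R1 /= 4  ⇒  (0, 1, 5, 3)
     R0 -= 1·R1  ⇒  (1, 0, 3, 3)
     R2 -= 4·R1  ⇒  (0, 0, 4, 5)
     R3 -= 6·R1  ⇒  (0, 0, 3, 3)
[3] R2 /= 4  ⇒  (0, 0, 1, 3)
     R0 -= 3·R2  ⇒  (1, 0, 0, 1)
     R1 -= 5·R2  ⇒  (0, 1, 0, 2)
     R3 -= 3·R2  ⇒  (0, 0, 0, 1)
[4] R3 /= 1  ⇒  (0, 0, 0, 1)
     R0 -= 1·R3  ⇒  (1, 0, 0, 0)
     R1 -= 2·R3  ⇒  (0, 1, 0, 0)
     R2 -= 3·R3  ⇒  (0, 0, 1, 0)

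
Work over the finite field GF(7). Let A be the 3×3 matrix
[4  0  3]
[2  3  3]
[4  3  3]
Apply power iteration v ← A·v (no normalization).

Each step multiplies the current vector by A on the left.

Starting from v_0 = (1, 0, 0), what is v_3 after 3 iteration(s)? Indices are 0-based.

v_0 = (1, 0, 0).
v_1 = A·v_0 = (4, 2, 4).
v_2 = A·v_1 = (0, 5, 6).
v_3 = A·v_2 = (4, 5, 5).

v_3 = (4, 5, 5)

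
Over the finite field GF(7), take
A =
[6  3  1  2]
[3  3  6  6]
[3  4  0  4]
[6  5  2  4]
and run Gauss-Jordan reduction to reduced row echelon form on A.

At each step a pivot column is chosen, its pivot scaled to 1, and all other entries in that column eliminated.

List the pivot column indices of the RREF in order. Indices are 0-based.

pivot columns: 0, 1, 2, 3

step 1: normalize row 0 (÷6) = (1, 4, 6, 5)
  row 1: subtract 3×row0 = (0, 5, 2, 5)
  row 2: subtract 3×row0 = (0, 6, 3, 3)
  row 3: subtract 6×row0 = (0, 2, 1, 2)
step 2: normalize row 1 (÷5) = (0, 1, 6, 1)
  row 0: subtract 4×row1 = (1, 0, 3, 1)
  row 2: subtract 6×row1 = (0, 0, 2, 4)
  row 3: subtract 2×row1 = (0, 0, 3, 0)
step 3: normalize row 2 (÷2) = (0, 0, 1, 2)
  row 0: subtract 3×row2 = (1, 0, 0, 2)
  row 1: subtract 6×row2 = (0, 1, 0, 3)
  row 3: subtract 3×row2 = (0, 0, 0, 1)
step 4: normalize row 3 (÷1) = (0, 0, 0, 1)
  row 0: subtract 2×row3 = (1, 0, 0, 0)
  row 1: subtract 3×row3 = (0, 1, 0, 0)
  row 2: subtract 2×row3 = (0, 0, 1, 0)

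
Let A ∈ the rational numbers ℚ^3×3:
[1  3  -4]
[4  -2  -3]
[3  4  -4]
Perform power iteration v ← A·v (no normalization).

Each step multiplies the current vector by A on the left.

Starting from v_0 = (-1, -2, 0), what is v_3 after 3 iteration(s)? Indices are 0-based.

v_0 = (-1, -2, 0).
v_1 = A·v_0 = (-7, 0, -11).
v_2 = A·v_1 = (37, 5, 23).
v_3 = A·v_2 = (-40, 69, 39).

v_3 = (-40, 69, 39)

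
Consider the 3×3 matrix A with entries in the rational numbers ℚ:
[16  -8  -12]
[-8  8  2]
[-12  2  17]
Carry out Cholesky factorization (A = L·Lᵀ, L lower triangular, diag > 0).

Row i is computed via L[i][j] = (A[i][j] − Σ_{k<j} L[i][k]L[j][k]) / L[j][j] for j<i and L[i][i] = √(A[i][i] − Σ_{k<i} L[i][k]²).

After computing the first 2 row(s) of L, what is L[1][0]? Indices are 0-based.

L[1][0] = -2

Step 1: L[0][0] = √(16) = 4.
  L[1][0] = (-8) / L[0][0] = -2.
Step 2: L[1][1] = √(4) = 2.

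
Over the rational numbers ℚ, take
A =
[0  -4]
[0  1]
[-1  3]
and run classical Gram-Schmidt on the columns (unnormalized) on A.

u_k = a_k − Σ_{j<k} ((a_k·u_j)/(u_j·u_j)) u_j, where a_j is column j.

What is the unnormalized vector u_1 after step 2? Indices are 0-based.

u_1 = (-4, 1, 0)

Step 1: u_0 = a_0 = (0, 0, -1).
Step 2: u_1 = a_1 − (-3)·u_0 = (-4, 1, 0).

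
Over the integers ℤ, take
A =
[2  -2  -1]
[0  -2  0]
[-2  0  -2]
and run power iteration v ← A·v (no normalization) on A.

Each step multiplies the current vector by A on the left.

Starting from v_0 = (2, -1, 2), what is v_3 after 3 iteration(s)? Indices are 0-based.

v_0 = (2, -1, 2).
v_1 = A·v_0 = (4, 2, -8).
v_2 = A·v_1 = (12, -4, 8).
v_3 = A·v_2 = (24, 8, -40).

v_3 = (24, 8, -40)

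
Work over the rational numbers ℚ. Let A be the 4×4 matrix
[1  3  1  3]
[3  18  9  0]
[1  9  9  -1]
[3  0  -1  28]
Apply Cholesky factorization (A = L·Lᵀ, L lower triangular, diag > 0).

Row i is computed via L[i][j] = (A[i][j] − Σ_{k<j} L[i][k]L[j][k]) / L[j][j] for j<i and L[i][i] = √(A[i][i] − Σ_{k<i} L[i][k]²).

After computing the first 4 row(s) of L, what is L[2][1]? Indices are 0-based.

L[2][1] = 2

Step 1: L[0][0] = √(1) = 1.
  L[1][0] = (3) / L[0][0] = 3.
Step 2: L[1][1] = √(9) = 3.
  L[2][0] = (1) / L[0][0] = 1.
  L[2][1] = (6) / L[1][1] = 2.
Step 3: L[2][2] = √(4) = 2.
  L[3][0] = (3) / L[0][0] = 3.
  L[3][1] = (-9) / L[1][1] = -3.
  L[3][2] = (2) / L[2][2] = 1.
Step 4: L[3][3] = √(9) = 3.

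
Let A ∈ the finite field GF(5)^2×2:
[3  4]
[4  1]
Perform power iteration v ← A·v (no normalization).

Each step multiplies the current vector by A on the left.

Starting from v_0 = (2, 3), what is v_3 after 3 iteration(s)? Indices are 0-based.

v_0 = (2, 3).
v_1 = A·v_0 = (3, 1).
v_2 = A·v_1 = (3, 3).
v_3 = A·v_2 = (1, 0).

v_3 = (1, 0)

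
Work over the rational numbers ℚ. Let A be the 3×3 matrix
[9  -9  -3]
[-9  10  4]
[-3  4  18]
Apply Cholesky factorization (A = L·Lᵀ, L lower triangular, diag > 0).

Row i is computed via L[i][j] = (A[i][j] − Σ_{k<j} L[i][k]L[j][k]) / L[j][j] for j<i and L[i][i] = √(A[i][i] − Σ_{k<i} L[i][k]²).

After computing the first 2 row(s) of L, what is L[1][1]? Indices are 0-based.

L[1][1] = 1

Step 1: L[0][0] = √(9) = 3.
  L[1][0] = (-9) / L[0][0] = -3.
Step 2: L[1][1] = √(1) = 1.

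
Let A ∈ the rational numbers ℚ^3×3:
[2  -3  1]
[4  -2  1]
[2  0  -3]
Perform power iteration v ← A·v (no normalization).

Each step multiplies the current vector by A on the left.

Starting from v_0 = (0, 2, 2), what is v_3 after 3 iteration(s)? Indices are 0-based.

v_3 = (48, 14, -46)

v_0 = (0, 2, 2).
v_1 = A·v_0 = (-4, -2, -6).
v_2 = A·v_1 = (-8, -18, 10).
v_3 = A·v_2 = (48, 14, -46).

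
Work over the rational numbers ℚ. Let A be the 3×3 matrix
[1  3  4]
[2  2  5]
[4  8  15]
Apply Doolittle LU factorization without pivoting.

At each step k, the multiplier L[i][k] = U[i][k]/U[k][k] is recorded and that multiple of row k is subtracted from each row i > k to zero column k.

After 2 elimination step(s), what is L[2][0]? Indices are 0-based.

k=0: U[0][0]=1
  eliminate (1,0): mult=2, new row 1: (0, -4, -3); set L[1][0]=2
  eliminate (2,0): mult=4, new row 2: (0, -4, -1); set L[2][0]=4
k=1: U[1][1]=-4
  eliminate (2,1): mult=1, new row 2: (0, 0, 2); set L[2][1]=1

L[2][0] = 4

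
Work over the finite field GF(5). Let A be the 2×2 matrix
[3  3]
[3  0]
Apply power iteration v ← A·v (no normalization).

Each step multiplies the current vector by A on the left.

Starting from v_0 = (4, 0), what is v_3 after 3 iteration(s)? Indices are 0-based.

v_3 = (4, 1)

v_0 = (4, 0).
v_1 = A·v_0 = (2, 2).
v_2 = A·v_1 = (2, 1).
v_3 = A·v_2 = (4, 1).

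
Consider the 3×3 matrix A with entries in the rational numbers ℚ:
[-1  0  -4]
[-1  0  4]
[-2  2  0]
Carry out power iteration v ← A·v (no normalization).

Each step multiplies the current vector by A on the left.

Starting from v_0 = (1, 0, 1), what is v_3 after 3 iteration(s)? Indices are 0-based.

v_3 = (-77, 51, -32)

v_0 = (1, 0, 1).
v_1 = A·v_0 = (-5, 3, -2).
v_2 = A·v_1 = (13, -3, 16).
v_3 = A·v_2 = (-77, 51, -32).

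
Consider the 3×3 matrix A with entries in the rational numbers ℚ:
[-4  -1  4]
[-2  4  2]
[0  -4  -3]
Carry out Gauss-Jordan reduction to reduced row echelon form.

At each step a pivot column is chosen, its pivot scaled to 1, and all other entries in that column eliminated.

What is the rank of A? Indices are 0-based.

[1] R0 /= -4  ⇒  (1, 1/4, -1)
     R1 -= -2·R0  ⇒  (0, 9/2, 0)
[2] R1 /= 9/2  ⇒  (0, 1, 0)
     R0 -= 1/4·R1  ⇒  (1, 0, -1)
     R2 -= -4·R1  ⇒  (0, 0, -3)
[3] R2 /= -3  ⇒  (0, 0, 1)
     R0 -= -1·R2  ⇒  (1, 0, 0)

rank = 3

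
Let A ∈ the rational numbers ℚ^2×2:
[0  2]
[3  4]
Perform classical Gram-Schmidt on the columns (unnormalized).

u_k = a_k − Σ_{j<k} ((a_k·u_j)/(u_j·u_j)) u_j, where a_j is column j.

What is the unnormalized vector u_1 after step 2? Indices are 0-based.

Step 1: u_0 = a_0 = (0, 3).
Step 2: u_1 = a_1 − (4/3)·u_0 = (2, 0).

u_1 = (2, 0)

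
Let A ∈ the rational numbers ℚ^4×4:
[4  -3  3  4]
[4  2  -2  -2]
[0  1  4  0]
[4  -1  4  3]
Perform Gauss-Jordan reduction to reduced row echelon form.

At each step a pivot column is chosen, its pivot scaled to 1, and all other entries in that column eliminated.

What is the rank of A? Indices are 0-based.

rank = 4

[1] R0 /= 4  ⇒  (1, -3/4, 3/4, 1)
     R1 -= 4·R0  ⇒  (0, 5, -5, -6)
     R3 -= 4·R0  ⇒  (0, 2, 1, -1)
[2] R1 /= 5  ⇒  (0, 1, -1, -6/5)
     R0 -= -3/4·R1  ⇒  (1, 0, 0, 1/10)
     R2 -= 1·R1  ⇒  (0, 0, 5, 6/5)
     R3 -= 2·R1  ⇒  (0, 0, 3, 7/5)
[3] R2 /= 5  ⇒  (0, 0, 1, 6/25)
     R1 -= -1·R2  ⇒  (0, 1, 0, -24/25)
     R3 -= 3·R2  ⇒  (0, 0, 0, 17/25)
[4] R3 /= 17/25  ⇒  (0, 0, 0, 1)
     R0 -= 1/10·R3  ⇒  (1, 0, 0, 0)
     R1 -= -24/25·R3  ⇒  (0, 1, 0, 0)
     R2 -= 6/25·R3  ⇒  (0, 0, 1, 0)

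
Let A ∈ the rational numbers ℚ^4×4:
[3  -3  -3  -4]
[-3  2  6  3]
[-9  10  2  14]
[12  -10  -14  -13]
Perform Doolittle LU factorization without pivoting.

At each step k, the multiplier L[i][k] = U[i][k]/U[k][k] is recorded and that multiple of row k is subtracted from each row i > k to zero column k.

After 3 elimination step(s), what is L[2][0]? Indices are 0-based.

Step 1: pivot at (0,0) is 3.
  row1 ← row1 − (-1)·row0  ⇒  L[1][0]=-1, U row1=(0, -1, 3, -1)
  row2 ← row2 − (-3)·row0  ⇒  L[2][0]=-3, U row2=(0, 1, -7, 2)
  row3 ← row3 − (4)·row0  ⇒  L[3][0]=4, U row3=(0, 2, -2, 3)
Step 2: pivot at (1,1) is -1.
  row2 ← row2 − (-1)·row1  ⇒  L[2][1]=-1, U row2=(0, 0, -4, 1)
  row3 ← row3 − (-2)·row1  ⇒  L[3][1]=-2, U row3=(0, 0, 4, 1)
Step 3: pivot at (2,2) is -4.
  row3 ← row3 − (-1)·row2  ⇒  L[3][2]=-1, U row3=(0, 0, 0, 2)

L[2][0] = -3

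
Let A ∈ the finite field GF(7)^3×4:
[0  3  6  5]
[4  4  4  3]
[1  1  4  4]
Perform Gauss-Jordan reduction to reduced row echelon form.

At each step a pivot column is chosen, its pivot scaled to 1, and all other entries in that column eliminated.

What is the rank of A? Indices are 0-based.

step 1: exchange rows 0,1
step 1: normalize row 0 (÷4) = (1, 1, 1, 6)
  row 2: subtract 1×row0 = (0, 0, 3, 5)
step 2: normalize row 1 (÷3) = (0, 1, 2, 4)
  row 0: subtract 1×row1 = (1, 0, 6, 2)
step 3: normalize row 2 (÷3) = (0, 0, 1, 4)
  row 0: subtract 6×row2 = (1, 0, 0, 6)
  row 1: subtract 2×row2 = (0, 1, 0, 3)

rank = 3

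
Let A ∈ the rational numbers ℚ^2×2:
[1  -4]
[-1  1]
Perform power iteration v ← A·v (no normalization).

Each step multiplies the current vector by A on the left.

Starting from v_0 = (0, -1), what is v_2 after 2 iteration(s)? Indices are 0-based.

v_0 = (0, -1).
v_1 = A·v_0 = (4, -1).
v_2 = A·v_1 = (8, -5).

v_2 = (8, -5)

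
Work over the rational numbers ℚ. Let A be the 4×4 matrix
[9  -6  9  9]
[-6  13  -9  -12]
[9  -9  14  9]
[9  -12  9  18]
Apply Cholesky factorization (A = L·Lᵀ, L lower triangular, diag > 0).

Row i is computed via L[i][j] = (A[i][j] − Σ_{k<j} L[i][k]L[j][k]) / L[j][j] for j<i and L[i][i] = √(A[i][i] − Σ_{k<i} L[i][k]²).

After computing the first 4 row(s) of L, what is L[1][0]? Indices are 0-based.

L[1][0] = -2

Step 1: L[0][0] = √(9) = 3.
  L[1][0] = (-6) / L[0][0] = -2.
Step 2: L[1][1] = √(9) = 3.
  L[2][0] = (9) / L[0][0] = 3.
  L[2][1] = (-3) / L[1][1] = -1.
Step 3: L[2][2] = √(4) = 2.
  L[3][0] = (9) / L[0][0] = 3.
  L[3][1] = (-6) / L[1][1] = -2.
  L[3][2] = (-2) / L[2][2] = -1.
Step 4: L[3][3] = √(4) = 2.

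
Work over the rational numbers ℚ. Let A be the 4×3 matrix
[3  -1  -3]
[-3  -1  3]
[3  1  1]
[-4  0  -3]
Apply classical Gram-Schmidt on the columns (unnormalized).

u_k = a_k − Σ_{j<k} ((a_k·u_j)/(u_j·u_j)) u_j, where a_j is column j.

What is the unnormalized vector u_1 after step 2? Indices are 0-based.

u_1 = (-52/43, -34/43, 34/43, 12/43)

Step 1: u_0 = a_0 = (3, -3, 3, -4).
Step 2: u_1 = a_1 − (3/43)·u_0 = (-52/43, -34/43, 34/43, 12/43).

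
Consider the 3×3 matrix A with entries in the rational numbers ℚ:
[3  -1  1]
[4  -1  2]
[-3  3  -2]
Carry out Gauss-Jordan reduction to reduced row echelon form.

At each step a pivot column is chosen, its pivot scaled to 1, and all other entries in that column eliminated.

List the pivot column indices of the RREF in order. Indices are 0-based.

pivot(0,0)=3: scale R0 → (1, -1/3, 1/3)
  clear (1,0): R1 −= (4)R0 → (0, 1/3, 2/3)
  clear (2,0): R2 −= (-3)R0 → (0, 2, -1)
pivot(1,1)=1/3: scale R1 → (0, 1, 2)
  clear (0,1): R0 −= (-1/3)R1 → (1, 0, 1)
  clear (2,1): R2 −= (2)R1 → (0, 0, -5)
pivot(2,2)=-5: scale R2 → (0, 0, 1)
  clear (0,2): R0 −= (1)R2 → (1, 0, 0)
  clear (1,2): R1 −= (2)R2 → (0, 1, 0)

pivot columns: 0, 1, 2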